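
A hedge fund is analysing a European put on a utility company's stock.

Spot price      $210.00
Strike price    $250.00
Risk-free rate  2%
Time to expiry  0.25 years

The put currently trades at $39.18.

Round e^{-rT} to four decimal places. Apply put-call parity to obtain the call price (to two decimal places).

exp(−rT) = exp(−0.02·0.25) = 0.9950
Put-call parity: C − P = S − K·e^(−rT) = 210 − 250·0.9950 = 210 − 248.7500 = -38.7500
C = P + (C − P) = 39.18 + (-38.7500) = 0.4300

$0.43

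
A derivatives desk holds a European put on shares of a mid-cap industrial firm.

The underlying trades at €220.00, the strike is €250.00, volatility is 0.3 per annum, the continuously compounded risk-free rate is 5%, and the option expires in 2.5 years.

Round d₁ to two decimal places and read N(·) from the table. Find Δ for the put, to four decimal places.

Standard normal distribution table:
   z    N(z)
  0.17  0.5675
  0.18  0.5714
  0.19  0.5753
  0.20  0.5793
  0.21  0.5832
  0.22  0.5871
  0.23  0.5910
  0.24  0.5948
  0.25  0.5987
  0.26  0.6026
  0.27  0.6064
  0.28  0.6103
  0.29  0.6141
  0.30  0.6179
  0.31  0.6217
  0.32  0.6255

-0.4090

σ√T = 0.3·√2.5 = 0.4743
d₁ = [ln(220/250) + (0.05 + ½·0.3²)·2.5] / (σ√T) = (-0.1278 + 0.2375) / 0.4743 = 0.2312 which rounds to 0.23
N(d₁) = N(0.23) = 0.5910
Δ_put = N(d₁) − 1 = 0.5910 − 1 = -0.4090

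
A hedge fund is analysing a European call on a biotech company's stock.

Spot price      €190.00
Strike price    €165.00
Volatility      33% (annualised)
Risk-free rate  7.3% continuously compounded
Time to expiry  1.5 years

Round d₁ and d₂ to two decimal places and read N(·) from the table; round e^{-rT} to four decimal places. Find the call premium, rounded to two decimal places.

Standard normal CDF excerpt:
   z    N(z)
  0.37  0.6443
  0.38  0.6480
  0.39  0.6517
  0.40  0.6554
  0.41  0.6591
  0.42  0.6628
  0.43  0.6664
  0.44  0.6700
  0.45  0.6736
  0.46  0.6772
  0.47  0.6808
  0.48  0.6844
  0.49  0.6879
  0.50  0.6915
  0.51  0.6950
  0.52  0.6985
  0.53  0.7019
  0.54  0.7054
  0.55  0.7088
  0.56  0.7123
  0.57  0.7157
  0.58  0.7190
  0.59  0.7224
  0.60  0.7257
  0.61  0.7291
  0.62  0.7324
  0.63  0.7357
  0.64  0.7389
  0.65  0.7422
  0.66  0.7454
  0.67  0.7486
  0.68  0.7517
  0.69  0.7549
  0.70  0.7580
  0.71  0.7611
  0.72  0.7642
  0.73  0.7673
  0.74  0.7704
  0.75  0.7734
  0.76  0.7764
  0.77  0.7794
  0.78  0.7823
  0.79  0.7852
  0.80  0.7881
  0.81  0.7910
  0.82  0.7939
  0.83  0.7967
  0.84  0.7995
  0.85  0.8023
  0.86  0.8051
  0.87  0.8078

σ√T = 0.33·√1.5 = 0.4042
d₁ = [ln(190/165) + (0.073 + 0.33²/2)·1.5] / 0.4042 = [0.1411 + 0.1912] / 0.4042 = 0.8221 ≈ 0.82
d₂ = d₁ − σ√T = 0.8221 − 0.4042 = 0.4179 ≈ 0.42
exp(−rT) = exp(−0.073·1.5) = 0.8963
N(d₁) = N(0.82) = 0.7939;  N(d₂) = N(0.42) = 0.6628
C = 190·0.7939 − 165·0.8963·0.6628 = 150.8410 − 98.0212 = 52.8198

€52.82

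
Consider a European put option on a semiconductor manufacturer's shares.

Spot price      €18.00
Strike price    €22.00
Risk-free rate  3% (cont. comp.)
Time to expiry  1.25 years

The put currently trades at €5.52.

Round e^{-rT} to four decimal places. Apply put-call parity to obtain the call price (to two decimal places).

€2.33

exp(−rT) = exp(−0.03·1.25) = 0.9632
Put-call parity: C − P = S − K·e^(−rT) = 18 − 22·0.9632 = 18 − 21.1904 = -3.1904
C = P + (C − P) = 5.52 + (-3.1904) = 2.3296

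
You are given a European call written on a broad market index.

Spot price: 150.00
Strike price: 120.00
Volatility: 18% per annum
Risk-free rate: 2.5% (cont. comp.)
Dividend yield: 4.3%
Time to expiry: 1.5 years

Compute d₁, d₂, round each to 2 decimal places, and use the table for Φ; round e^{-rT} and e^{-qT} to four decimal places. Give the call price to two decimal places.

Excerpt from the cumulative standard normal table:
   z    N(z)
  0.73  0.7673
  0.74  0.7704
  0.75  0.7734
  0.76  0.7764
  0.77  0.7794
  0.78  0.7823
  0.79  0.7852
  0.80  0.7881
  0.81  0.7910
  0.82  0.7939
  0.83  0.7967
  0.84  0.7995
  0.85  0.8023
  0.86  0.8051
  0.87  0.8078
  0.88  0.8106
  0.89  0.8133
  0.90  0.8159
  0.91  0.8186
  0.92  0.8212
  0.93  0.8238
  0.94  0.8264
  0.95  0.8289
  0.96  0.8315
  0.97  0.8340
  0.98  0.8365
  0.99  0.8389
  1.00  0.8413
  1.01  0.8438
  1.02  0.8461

T = 1.5;  σ√T = 0.2205
d₁ = [ln(150/120) + (0.025 − 0.043 + 0.18²/2)·1.5] / 0.2205 = [0.2231 − 0.0027] / 0.2205 = 1.0000 → 1.00
d₂ = d₁ − σ√T = 1.0000 − 0.2205 = 0.7795 → 0.78
exp(−qT) = exp(−0.043·1.5) = 0.9375;  exp(−rT) = exp(−0.025·1.5) = 0.9632
C = 150·0.9375·N(1.00) − 120·0.9632·N(0.78) = 150·0.9375·0.8413 − 120·0.9632·0.7823 = 118.3078 − 90.4214 = 27.8864

27.89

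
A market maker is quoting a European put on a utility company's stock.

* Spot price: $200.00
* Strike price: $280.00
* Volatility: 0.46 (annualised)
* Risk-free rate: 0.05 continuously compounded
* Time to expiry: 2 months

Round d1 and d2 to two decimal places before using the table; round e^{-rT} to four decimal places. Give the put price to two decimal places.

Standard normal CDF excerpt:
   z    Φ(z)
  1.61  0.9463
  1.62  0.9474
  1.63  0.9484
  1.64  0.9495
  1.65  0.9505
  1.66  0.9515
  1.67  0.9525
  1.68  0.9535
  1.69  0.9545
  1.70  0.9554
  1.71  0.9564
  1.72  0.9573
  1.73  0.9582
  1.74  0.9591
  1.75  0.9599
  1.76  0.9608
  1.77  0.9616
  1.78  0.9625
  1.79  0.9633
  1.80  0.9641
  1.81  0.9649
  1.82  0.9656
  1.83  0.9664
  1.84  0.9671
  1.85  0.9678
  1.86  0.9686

$78.44

σ√T = 0.46 × 0.4082 = 0.1878
ln(S/K) + (r + σ²/2)T = ln(200/280) + (0.05 + 0.46²/2)·0.1667 = -0.3365 + 0.0260 = -0.3105
d₁ = -0.3105 / 0.1878 = -1.6534 which rounds to -1.65
d₂ = d₁ − σ√T = -1.6534 − 0.1878 = -1.8412 which rounds to -1.84
e^(−rT) = e^(−0.05·0.1667) = 0.9917
P = 280·0.9917·N(1.84) − 200·N(1.65) = 280·0.9917·0.9671 − 200·0.9505 = 268.5405 − 190.1000 = 78.4405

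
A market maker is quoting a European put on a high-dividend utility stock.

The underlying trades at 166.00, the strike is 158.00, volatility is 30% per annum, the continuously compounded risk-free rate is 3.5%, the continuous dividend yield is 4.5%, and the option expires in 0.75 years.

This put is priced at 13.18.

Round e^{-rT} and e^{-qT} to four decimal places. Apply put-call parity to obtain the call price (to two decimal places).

19.76

e^(−qT) = e^(−0.045·0.75) = 0.9668;  e^(−rT) = e^(−0.035·0.75) = 0.9741
Put-call parity: C − P = S·e^(−qT) − K·e^(−rT) = 166·0.9668 − 158·0.9741 = 160.4888 − 153.9078 = 6.5810
C = P + (C − P) = 13.18 + (6.5810) = 19.7610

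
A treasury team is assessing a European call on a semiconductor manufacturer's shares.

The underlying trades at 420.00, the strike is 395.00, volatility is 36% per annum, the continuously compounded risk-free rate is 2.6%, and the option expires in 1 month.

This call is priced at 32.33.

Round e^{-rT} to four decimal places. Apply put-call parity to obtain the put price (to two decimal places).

6.46

exp(−rT) = exp(−0.026·0.08333) = 0.9978
Put-call parity: C − P = S − K·e^(−rT) = 420 − 395·0.9978 = 420 − 394.1310 = 25.8690
P = C − (C − P) = 32.33 − (25.8690) = 6.4610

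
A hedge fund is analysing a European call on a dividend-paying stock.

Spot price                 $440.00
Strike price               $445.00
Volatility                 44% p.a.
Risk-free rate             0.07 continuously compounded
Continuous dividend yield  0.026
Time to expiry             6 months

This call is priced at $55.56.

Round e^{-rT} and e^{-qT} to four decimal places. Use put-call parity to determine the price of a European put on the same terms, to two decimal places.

exp(−qT) = exp(−0.026·0.5) = 0.9871;  exp(−rT) = exp(−0.07·0.5) = 0.9656
Put-call parity: C − P = S·e^(−qT) − K·e^(−rT) = 440·0.9871 − 445·0.9656 = 434.3240 − 429.6920 = 4.6320
P = C − (C − P) = 55.56 − (4.6320) = 50.9280

$50.93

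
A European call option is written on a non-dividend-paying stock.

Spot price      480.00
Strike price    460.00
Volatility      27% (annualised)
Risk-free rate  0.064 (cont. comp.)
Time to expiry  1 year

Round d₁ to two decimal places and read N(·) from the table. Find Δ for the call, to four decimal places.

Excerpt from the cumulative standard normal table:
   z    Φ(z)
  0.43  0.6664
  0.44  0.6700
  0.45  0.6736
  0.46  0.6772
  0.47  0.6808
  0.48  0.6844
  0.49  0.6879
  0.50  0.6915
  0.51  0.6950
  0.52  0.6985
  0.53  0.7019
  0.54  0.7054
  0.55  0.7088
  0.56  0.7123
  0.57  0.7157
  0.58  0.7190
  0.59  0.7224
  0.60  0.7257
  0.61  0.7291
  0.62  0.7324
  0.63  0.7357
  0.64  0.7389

0.7019

T = 1;  σ√T = 0.2700
d₁ = [ln(480/460) + (0.064 + 0.27²/2)·1] / 0.2700 = [0.0426 + 0.1005] / 0.2700 = 0.5297 ⇒ 0.53
N(d₁) = N(0.53) = 0.7019
Δ_call = N(d₁) = 0.7019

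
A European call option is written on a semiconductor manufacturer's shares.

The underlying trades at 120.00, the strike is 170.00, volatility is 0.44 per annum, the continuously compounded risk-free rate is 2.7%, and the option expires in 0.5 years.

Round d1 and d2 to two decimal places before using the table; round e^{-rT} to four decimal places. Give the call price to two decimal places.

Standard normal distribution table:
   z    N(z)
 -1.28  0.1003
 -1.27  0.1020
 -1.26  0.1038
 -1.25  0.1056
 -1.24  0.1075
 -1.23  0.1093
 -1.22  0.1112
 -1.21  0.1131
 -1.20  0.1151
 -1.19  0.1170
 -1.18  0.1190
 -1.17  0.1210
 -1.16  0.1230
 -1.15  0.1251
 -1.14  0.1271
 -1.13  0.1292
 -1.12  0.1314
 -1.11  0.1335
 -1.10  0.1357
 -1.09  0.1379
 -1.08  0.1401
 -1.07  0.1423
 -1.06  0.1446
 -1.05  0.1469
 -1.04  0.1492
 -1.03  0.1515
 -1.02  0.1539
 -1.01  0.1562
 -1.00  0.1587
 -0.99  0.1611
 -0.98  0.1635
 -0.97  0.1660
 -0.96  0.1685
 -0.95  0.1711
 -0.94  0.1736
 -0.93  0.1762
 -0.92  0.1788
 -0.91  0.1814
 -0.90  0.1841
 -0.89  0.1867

σ√T = 0.44·√0.5 = 0.3111
ln(S/K) + (r + σ²/2)T = ln(120/170) + (0.027 + 0.44²/2)·0.5 = -0.3483 + 0.0619 = -0.2864
d₁ = -0.2864 / 0.3111 = -0.9205 which rounds to -0.92
d₂ = d₁ − σ√T = -0.9205 − 0.3111 = -1.2317 which rounds to -1.23
e^(−rT) = e^(−0.027·0.5) = 0.9866
N(d₁) = N(-0.92) = 0.1788;  N(d₂) = N(-1.23) = 0.1093
C = 120·0.1788 − 170·0.9866·0.1093 = 21.4560 − 18.3320 = 3.1240

3.12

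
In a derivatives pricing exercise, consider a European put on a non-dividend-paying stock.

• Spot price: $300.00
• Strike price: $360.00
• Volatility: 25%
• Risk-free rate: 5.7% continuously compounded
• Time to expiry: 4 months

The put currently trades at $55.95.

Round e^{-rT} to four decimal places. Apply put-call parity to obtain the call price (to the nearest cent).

$2.72

e^(−rT) = e^(−0.057·0.3333) = 0.9812
Put-call parity: C − P = S − K·e^(−rT) = 300 − 360·0.9812 = 300 − 353.2320 = -53.2320
C = P + (C − P) = 55.95 + (-53.2320) = 2.7180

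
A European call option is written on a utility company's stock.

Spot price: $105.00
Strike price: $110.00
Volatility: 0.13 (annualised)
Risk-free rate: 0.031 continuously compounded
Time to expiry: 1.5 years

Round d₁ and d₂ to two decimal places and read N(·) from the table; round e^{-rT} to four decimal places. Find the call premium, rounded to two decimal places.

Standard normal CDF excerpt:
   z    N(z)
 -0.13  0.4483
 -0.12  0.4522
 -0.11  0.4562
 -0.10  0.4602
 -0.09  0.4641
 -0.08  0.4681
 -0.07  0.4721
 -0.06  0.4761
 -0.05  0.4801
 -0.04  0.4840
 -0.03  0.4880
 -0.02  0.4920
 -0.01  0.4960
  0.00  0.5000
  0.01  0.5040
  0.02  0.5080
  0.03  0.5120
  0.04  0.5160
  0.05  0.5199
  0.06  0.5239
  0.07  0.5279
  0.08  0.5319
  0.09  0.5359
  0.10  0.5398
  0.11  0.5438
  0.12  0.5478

$6.70

σ√T = 0.13 × 1.2247 = 0.1592
d₁ = [ln(105/110) + (0.031 + 0.13²/2)·1.5] / 0.1592 = [-0.0465 + 0.0592] / 0.1592 = 0.0795 ≈ 0.08
d₂ = d₁ − σ√T = 0.0795 − 0.1592 = -0.0797 ≈ -0.08
exp(−rT) = exp(−0.031·1.5) = 0.9546
N(d₁) = N(0.08) = 0.5319;  N(d₂) = N(-0.08) = 0.4681
C = 105·0.5319 − 110·0.9546·0.4681 = 55.8495 − 49.1533 = 6.6962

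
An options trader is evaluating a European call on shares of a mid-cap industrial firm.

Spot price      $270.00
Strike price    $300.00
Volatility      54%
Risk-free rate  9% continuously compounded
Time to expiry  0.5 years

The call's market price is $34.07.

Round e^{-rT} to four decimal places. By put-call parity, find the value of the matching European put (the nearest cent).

exp(−rT) = exp(−0.09·0.5) = 0.9560
Put-call parity: C − P = S − K·e^(−rT) = 270 − 300·0.9560 = 270 − 286.8000 = -16.8000
P = C − (C − P) = 34.07 − (-16.8000) = 50.8700

$50.87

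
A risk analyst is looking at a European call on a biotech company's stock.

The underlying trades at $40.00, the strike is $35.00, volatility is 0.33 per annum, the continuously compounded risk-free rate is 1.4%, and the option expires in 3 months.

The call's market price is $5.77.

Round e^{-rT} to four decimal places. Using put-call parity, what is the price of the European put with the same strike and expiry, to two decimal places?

$0.65

e^(−rT) = e^(−0.014·0.25) = 0.9965
Put-call parity: C − P = S − K·e^(−rT) = 40 − 35·0.9965 = 40 − 34.8775 = 5.1225
P = C − (C − P) = 5.77 − (5.1225) = 0.6475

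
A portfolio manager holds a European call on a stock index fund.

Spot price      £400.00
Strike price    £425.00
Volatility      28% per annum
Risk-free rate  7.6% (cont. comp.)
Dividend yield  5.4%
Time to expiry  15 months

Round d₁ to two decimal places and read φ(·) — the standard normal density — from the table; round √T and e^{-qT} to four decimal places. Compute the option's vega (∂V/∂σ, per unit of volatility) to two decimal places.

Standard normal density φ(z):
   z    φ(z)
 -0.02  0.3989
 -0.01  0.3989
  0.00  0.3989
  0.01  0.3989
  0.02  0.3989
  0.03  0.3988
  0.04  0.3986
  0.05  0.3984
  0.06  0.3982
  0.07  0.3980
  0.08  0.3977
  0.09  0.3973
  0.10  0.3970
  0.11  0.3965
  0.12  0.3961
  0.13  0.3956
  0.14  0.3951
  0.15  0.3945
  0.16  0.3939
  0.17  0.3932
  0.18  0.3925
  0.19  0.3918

σ√T = 0.28 × 1.1180 = 0.3130
d₁ = [ln(400/425) + (0.076 − 0.054 + ½·0.28²)·1.25] / (σ√T) = (-0.0606 + 0.0765) / 0.3130 = 0.0507 ≈ 0.05
√T = √1.25 = 1.1180
φ(d₁) = φ(0.05) = 0.3984
exp(−qT) = exp(−0.054·1.25) = 0.9347
vega = S·exp(−qT)·φ(d₁)·√T = 400·0.9347·0.3984·1.1180 = 166.5303
(The put has the same vega.)

166.53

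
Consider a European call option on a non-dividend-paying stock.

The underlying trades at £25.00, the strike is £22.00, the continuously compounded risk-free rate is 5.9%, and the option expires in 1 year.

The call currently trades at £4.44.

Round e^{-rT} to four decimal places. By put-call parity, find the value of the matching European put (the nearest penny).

exp(−rT) = exp(−0.059·1) = 0.9427
Put-call parity: C − P = S − K·e^(−rT) = 25 − 22·0.9427 = 25 − 20.7394 = 4.2606
P = C − (C − P) = 4.44 − (4.2606) = 0.1794

£0.18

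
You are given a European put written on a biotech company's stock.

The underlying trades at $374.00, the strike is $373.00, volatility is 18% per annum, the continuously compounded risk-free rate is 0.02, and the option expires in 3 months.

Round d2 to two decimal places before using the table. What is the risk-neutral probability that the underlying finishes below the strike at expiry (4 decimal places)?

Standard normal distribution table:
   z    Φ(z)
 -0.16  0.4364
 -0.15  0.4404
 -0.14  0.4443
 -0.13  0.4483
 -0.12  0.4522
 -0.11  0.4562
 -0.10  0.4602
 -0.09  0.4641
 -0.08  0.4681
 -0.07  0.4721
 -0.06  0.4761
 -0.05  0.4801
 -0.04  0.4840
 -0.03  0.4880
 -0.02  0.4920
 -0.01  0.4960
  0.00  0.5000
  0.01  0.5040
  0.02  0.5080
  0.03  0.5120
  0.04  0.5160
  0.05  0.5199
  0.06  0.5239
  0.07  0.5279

0.4840

σ√T = 0.18·√0.25 = 0.0900
d₁ = [ln(374/373) + (0.02 + 0.18²/2)·0.25] / 0.0900 = [0.0027 + 0.0090] / 0.0900 = 0.1303 → 0.13
d₂ = d₁ − σ√T = 0.1303 − 0.0900 = 0.0403 → 0.04
Risk-neutral Pr[S_T < K] = N(−d₂) = N(-0.04) = 0.4840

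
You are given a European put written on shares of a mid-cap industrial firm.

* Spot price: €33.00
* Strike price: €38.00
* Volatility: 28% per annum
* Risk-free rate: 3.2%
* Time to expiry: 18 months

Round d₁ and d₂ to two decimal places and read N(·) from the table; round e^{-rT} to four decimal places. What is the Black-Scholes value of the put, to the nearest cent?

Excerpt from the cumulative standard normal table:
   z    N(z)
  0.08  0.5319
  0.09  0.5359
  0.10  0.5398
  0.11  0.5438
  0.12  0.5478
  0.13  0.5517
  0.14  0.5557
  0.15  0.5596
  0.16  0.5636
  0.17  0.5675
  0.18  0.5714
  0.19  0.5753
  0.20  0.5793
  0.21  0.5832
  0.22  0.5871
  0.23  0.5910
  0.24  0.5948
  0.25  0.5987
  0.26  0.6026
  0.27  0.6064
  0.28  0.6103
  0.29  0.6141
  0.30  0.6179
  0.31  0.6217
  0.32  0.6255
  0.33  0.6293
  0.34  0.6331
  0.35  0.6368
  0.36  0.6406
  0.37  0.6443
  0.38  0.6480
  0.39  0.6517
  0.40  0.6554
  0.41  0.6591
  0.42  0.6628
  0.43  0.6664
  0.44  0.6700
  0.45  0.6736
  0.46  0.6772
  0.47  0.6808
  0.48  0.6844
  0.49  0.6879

€6.45

σ√T = 0.28·√1.5 = 0.3429
d₁ = [ln(33/38) + (0.032 + 0.28²/2)·1.5] / 0.3429 = [-0.1411 + 0.1068] / 0.3429 = -0.1000 → -0.10
d₂ = d₁ − σ√T = -0.1000 − 0.3429 = -0.4429 → -0.44
exp(−rT) = exp(−0.032·1.5) = 0.9531
N(−d₂) = N(0.44) = 0.6700;  N(−d₁) = N(0.10) = 0.5398
P = 38·0.9531·0.6700 − 33·0.5398 = 24.2659 − 17.8134 = 6.4525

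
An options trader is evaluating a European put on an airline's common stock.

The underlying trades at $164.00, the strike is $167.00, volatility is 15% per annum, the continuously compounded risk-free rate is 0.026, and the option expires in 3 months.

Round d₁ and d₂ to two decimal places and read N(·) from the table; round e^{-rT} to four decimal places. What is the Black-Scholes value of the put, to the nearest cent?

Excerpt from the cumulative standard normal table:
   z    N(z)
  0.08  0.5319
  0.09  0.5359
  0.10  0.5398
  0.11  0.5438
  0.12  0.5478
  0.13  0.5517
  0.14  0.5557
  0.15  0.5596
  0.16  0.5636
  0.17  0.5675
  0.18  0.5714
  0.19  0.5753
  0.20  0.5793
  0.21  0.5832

$5.61

T = 0.25;  σ√T = 0.0750
d₁ = [ln(164/167) + (0.026 + 0.15²/2)·0.25] / 0.0750 = [-0.0181 + 0.0093] / 0.0750 = -0.1175 → -0.12
d₂ = d₁ − σ√T = -0.1175 − 0.0750 = -0.1925 → -0.19
exp(−rT) = exp(−0.026·0.25) = 0.9935
P = 167·0.9935·N(0.19) − 164·N(0.12) = 167·0.9935·0.5753 − 164·0.5478 = 95.4506 − 89.8392 = 5.6114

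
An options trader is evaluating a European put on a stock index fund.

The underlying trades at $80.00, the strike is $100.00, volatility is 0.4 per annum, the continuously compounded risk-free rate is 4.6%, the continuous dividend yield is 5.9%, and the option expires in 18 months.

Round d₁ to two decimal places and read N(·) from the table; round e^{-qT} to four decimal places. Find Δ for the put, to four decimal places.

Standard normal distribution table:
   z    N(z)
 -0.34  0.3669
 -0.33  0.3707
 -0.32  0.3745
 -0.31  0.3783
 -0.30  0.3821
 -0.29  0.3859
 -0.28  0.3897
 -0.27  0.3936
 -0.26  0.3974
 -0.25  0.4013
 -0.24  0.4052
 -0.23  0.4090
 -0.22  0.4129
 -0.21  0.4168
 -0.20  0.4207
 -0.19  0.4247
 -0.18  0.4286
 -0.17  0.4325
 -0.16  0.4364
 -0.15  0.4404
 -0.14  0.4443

-0.5480

σ√T = 0.4·√1.5 = 0.4899
d₁ = [ln(80/100) + (0.046 − 0.059 + 0.4²/2)·1.5] / 0.4899 = [-0.2231 + 0.1005] / 0.4899 = -0.2503 ⇒ -0.25
N(d₁) = N(-0.25) = 0.4013
Δ_put = e^(−qT)·(N(d₁) − 1) = 0.9153·(0.4013 − 1) = -0.5480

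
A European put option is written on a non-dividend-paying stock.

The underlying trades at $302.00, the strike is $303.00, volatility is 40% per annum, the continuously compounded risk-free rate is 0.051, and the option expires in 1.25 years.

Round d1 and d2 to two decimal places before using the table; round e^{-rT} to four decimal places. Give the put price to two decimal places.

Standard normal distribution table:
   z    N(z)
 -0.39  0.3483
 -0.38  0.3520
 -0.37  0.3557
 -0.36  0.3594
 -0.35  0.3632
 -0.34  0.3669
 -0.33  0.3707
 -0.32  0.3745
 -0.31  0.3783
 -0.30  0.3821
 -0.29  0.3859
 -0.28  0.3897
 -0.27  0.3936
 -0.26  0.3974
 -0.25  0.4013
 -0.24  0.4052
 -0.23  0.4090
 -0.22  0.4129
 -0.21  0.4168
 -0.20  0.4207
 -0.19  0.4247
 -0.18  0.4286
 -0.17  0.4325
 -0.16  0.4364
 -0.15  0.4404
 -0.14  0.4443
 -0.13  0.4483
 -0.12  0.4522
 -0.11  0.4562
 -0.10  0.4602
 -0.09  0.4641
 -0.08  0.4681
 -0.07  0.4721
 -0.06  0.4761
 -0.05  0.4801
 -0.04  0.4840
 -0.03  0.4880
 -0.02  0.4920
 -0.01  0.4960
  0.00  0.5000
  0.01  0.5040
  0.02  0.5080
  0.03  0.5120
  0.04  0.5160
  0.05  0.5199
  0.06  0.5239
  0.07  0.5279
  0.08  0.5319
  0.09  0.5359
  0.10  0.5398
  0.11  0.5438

σ√T = 0.4 × 1.1180 = 0.4472
d₁ = [ln(302/303) + (0.051 + 0.4²/2)·1.25] / 0.4472 = [-0.0033 + 0.1638] / 0.4472 = 0.3588 ≈ 0.36
d₂ = d₁ − σ√T = 0.3588 − 0.4472 = -0.0884 ≈ -0.09
exp(−rT) = exp(−0.051·1.25) = 0.9382
P = 303·0.9382·N(0.09) − 302·N(-0.36) = 303·0.9382·0.5359 − 302·0.3594 = 152.3428 − 108.5388 = 43.8040

$43.80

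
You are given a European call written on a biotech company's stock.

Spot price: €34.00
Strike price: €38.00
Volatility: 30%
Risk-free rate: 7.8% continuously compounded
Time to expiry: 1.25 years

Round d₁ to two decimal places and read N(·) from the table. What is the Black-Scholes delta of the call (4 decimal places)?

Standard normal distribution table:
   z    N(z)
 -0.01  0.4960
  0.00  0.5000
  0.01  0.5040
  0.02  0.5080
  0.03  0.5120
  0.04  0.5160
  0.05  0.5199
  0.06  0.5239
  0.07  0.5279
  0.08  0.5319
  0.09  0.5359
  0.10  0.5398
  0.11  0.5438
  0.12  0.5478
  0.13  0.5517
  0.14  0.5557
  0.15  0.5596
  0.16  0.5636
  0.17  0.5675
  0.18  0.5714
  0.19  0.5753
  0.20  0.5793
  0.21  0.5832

0.5517

σ√T = 0.3 × 1.1180 = 0.3354
d₁ = [ln(34/38) + (0.078 + ½·0.3²)·1.25] / (σ√T) = (-0.1112 + 0.1537) / 0.3354 = 0.1268 ≈ 0.13
N(d₁) = N(0.13) = 0.5517
Δ_call = N(d₁) = 0.5517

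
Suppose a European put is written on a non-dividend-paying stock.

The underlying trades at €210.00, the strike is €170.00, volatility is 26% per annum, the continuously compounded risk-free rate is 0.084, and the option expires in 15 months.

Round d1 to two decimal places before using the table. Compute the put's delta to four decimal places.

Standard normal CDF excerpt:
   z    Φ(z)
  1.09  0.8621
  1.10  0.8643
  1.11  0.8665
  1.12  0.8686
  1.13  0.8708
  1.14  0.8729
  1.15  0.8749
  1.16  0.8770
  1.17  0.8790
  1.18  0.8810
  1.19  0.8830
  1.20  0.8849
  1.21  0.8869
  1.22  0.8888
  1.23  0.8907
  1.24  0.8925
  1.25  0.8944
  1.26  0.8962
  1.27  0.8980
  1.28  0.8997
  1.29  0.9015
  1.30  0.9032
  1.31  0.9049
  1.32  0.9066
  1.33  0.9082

-0.1093

T = 1.25;  σ√T = 0.2907
d₁ = [ln(210/170) + (0.084 + 0.26²/2)·1.25] / 0.2907 = [0.2113 + 0.1473] / 0.2907 = 1.2335 ≈ 1.23
N(d₁) = N(1.23) = 0.8907
Δ_put = N(d₁) − 1 = 0.8907 − 1 = -0.1093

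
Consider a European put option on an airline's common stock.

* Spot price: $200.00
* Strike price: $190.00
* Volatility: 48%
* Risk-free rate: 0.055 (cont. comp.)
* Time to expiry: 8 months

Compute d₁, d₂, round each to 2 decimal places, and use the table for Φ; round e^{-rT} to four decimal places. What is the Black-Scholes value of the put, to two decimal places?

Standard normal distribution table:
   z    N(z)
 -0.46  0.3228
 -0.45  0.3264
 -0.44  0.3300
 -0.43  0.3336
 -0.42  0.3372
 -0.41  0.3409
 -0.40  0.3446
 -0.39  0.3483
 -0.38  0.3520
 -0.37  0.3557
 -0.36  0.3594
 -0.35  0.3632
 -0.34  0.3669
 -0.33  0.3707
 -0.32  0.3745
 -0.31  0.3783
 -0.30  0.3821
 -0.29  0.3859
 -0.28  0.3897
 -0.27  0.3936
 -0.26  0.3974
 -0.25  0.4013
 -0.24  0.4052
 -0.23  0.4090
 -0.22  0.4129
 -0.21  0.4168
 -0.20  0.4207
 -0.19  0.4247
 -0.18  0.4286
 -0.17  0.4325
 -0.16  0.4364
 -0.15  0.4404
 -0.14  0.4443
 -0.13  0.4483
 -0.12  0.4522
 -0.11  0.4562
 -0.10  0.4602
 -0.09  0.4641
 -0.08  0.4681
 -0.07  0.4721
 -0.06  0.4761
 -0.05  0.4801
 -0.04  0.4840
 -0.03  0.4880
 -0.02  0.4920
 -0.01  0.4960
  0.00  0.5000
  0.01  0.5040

σ√T = 0.48·√0.6667 = 0.3919
d₁ = [ln(200/190) + (0.055 + 0.48²/2)·0.6667] / 0.3919 = [0.0513 + 0.1135] / 0.3919 = 0.4204 → 0.42
d₂ = d₁ − σ√T = 0.4204 − 0.3919 = 0.0285 → 0.03
exp(−rT) = exp(−0.055·0.6667) = 0.9640
N(−d₂) = N(-0.03) = 0.4880;  N(−d₁) = N(-0.42) = 0.3372
P = 190·0.9640·0.4880 − 200·0.3372 = 89.3821 − 67.4400 = 21.9421

$21.94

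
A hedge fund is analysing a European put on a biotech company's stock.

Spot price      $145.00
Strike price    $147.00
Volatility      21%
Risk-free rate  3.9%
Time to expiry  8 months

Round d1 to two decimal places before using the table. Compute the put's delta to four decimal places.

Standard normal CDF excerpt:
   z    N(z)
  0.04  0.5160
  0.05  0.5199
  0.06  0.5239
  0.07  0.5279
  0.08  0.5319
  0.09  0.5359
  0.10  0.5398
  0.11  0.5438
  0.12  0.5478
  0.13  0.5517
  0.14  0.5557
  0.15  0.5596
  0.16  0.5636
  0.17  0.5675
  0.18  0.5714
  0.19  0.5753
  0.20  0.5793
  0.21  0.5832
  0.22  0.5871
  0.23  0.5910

-0.4364

σ√T = 0.21 × 0.8165 = 0.1715
d₁ = [ln(145/147) + (0.039 + 0.21²/2)·0.6667] / 0.1715 = [-0.0137 + 0.0407] / 0.1715 = 0.1575 → 0.16
N(d₁) = N(0.16) = 0.5636
Δ_put = N(d₁) − 1 = 0.5636 − 1 = -0.4364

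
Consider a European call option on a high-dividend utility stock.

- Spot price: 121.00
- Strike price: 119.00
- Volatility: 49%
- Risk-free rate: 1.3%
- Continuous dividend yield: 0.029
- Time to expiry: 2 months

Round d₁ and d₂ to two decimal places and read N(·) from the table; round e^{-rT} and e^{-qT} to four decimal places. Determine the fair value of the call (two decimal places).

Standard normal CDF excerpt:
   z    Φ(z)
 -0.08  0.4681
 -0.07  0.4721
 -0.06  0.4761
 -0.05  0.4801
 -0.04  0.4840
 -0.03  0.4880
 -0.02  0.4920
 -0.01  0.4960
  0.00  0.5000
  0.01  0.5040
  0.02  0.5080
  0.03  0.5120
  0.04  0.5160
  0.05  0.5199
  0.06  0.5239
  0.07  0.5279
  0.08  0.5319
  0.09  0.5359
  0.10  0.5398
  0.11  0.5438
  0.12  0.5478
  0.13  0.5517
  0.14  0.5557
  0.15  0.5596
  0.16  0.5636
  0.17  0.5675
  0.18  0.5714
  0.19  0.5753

T = 0.1667;  σ√T = 0.2000
d₁ = [ln(121/119) + (0.013 − 0.029 + 0.49²/2)·0.1667] / 0.2000 = [0.0167 + 0.0173] / 0.2000 = 0.1700 → 0.17
d₂ = d₁ − σ√T = 0.1700 − 0.2000 = -0.0300 → -0.03
e^(−qT) = e^(−0.029·0.1667) = 0.9952;  e^(−rT) = e^(−0.013·0.1667) = 0.9978
N(d₁) = N(0.17) = 0.5675;  N(d₂) = N(-0.03) = 0.4880
C = 121·0.9952·0.5675 − 119·0.9978·0.4880 = 68.3379 − 57.9442 = 10.3937

10.39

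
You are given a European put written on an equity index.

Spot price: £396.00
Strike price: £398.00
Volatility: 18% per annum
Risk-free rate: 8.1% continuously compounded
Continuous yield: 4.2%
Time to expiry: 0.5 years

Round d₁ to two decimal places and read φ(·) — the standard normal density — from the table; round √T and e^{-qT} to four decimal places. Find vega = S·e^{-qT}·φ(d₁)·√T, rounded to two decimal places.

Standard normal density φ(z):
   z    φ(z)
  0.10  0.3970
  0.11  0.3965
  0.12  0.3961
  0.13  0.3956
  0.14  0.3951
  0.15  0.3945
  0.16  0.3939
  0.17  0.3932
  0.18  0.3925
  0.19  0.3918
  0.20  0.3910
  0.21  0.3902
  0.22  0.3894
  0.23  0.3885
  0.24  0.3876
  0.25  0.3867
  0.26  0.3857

T = 0.5;  σ√T = 0.1273
d₁ = [ln(396/398) + (0.081 − 0.042 + 0.18²/2)·0.5] / 0.1273 = [-0.0050 + 0.0276] / 0.1273 = 0.1773 ≈ 0.18
√T = √0.5 = 0.7071
φ(d₁) = φ(0.18) = 0.3925
e^(−qT) = e^(−0.042·0.5) = 0.9792
vega = S·e^(−qT)·φ(d₁)·√T = 396·0.9792·0.3925·0.7071 = 107.6185

107.62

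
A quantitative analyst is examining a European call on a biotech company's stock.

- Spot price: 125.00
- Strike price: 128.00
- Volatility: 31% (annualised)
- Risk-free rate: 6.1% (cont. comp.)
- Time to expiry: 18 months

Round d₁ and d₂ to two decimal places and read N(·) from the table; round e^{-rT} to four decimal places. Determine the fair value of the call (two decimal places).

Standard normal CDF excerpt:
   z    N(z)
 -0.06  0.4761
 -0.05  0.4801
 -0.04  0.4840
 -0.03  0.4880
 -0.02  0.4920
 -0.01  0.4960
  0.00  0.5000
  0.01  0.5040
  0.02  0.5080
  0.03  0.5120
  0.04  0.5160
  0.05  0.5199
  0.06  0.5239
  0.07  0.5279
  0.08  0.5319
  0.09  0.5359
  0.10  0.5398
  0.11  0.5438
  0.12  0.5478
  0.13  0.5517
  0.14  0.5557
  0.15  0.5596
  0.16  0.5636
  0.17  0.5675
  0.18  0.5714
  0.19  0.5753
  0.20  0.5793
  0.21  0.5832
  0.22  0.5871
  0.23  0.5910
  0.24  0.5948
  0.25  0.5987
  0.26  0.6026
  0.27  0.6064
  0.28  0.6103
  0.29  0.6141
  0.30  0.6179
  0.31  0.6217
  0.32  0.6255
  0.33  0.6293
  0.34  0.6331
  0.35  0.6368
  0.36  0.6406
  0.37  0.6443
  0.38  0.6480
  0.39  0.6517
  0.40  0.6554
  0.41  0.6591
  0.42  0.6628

σ√T = 0.31 × 1.2247 = 0.3797
d₁ = [ln(125/128) + (0.061 + ½·0.31²)·1.5] / (σ√T) = (-0.0237 + 0.1636) / 0.3797 = 0.3684 ⇒ 0.37
d₂ = 0.3684 − 0.3797 = -0.0113 ⇒ -0.01
e^(−rT) = e^(−0.061·1.5) = 0.9126
C = 125·N(0.37) − 128·0.9126·N(-0.01) = 125·0.6443 − 128·0.9126·0.4960 = 80.5375 − 57.9391 = 22.5984

22.60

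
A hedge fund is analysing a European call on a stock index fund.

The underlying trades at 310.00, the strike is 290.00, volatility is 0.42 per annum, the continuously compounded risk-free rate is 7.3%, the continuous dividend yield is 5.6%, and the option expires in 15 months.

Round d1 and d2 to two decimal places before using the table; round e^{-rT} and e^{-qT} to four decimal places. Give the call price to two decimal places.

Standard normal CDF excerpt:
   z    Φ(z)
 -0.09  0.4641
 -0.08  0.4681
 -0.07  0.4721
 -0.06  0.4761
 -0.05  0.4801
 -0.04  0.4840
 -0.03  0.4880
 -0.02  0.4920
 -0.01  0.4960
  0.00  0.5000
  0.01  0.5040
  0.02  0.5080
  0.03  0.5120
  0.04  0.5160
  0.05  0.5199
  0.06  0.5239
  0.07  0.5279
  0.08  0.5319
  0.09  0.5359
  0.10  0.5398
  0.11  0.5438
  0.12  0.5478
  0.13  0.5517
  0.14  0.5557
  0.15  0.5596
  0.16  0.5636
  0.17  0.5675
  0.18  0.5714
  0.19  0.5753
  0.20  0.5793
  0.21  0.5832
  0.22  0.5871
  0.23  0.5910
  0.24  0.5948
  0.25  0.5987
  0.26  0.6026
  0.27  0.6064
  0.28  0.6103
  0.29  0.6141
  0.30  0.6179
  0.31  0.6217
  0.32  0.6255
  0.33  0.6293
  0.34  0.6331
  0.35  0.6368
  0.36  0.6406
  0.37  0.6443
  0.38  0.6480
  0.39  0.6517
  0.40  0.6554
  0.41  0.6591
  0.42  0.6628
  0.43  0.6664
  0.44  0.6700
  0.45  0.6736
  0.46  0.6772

T = 1.25;  σ√T = 0.4696
ln(S/K) + (r − q + σ²/2)T = ln(310/290) + (0.073 − 0.056 + 0.42²/2)·1.25 = 0.0667 + 0.1315 = 0.1982
d₁ = 0.1982 / 0.4696 = 0.4221 ⇒ 0.42
d₂ = d₁ − σ√T = 0.4221 − 0.4696 = -0.0475 ⇒ -0.05
e^(−qT) = e^(−0.056·1.25) = 0.9324;  e^(−rT) = e^(−0.073·1.25) = 0.9128
C = 310·0.9324·N(0.42) − 290·0.9128·N(-0.05) = 310·0.9324·0.6628 − 290·0.9128·0.4801 = 191.5784 − 127.0882 = 64.4901

64.49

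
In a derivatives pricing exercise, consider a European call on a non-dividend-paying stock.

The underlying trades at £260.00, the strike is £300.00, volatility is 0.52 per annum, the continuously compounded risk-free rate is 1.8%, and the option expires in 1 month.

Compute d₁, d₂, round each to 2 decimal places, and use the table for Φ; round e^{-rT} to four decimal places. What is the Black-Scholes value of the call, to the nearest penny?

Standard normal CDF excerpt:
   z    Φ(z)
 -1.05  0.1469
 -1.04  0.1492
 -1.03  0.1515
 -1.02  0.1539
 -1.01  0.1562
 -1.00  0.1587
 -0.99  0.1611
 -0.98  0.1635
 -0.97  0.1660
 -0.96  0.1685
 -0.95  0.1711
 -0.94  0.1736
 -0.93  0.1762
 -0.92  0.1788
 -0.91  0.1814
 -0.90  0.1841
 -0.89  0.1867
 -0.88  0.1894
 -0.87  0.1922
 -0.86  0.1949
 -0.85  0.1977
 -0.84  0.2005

£3.87

σ√T = 0.52 × 0.2887 = 0.1501
ln(S/K) + (r + σ²/2)T = ln(260/300) + (0.018 + 0.52²/2)·0.08333 = -0.1431 + 0.0128 = -0.1303
d₁ = -0.1303 / 0.1501 = -0.8683 → -0.87
d₂ = d₁ − σ√T = -0.8683 − 0.1501 = -1.0184 → -1.02
exp(−rT) = exp(−0.018·0.08333) = 0.9985
C = 260·N(-0.87) − 300·0.9985·N(-1.02) = 260·0.1922 − 300·0.9985·0.1539 = 49.9720 − 46.1007 = 3.8713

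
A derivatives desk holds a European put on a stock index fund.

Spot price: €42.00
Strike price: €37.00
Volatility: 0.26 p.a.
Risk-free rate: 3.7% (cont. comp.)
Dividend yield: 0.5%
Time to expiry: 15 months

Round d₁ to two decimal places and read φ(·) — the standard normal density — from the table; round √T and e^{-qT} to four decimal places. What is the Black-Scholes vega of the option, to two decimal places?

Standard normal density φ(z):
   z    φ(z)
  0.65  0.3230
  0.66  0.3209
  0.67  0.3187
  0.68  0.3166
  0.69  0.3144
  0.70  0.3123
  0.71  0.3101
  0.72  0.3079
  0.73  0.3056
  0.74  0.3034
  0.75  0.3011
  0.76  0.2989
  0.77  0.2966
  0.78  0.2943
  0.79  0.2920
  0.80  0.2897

14.37

σ√T = 0.26·√1.25 = 0.2907
d₁ = [ln(42/37) + (0.037 − 0.005 + ½·0.26²)·1.25] / (σ√T) = (0.1268 + 0.0822) / 0.2907 = 0.7190 ≈ 0.72
√T = √1.25 = 1.1180
φ(d₁) = φ(0.72) = 0.3079
exp(−qT) = exp(−0.005·1.25) = 0.9938
vega = S·exp(−qT)·φ(d₁)·√T = 42·0.9938·0.3079·1.1180 = 14.3681
(The call has the same vega.)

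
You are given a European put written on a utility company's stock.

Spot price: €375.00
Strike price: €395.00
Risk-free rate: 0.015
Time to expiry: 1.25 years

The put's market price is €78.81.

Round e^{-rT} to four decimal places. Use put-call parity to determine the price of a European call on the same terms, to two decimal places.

€66.16

e^(−rT) = e^(−0.015·1.25) = 0.9814
Put-call parity: C − P = S − K·e^(−rT) = 375 − 395·0.9814 = 375 − 387.6530 = -12.6530
C = P + (C − P) = 78.81 + (-12.6530) = 66.1570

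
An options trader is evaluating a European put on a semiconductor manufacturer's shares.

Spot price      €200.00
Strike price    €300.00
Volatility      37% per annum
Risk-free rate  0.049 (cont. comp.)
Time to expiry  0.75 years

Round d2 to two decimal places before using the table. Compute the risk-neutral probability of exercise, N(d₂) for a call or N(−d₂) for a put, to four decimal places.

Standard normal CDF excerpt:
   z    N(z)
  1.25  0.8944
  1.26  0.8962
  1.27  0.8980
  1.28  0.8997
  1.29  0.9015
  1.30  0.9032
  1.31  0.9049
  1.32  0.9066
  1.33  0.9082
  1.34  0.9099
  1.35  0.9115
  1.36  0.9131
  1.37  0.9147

0.9049

σ√T = 0.37 × 0.8660 = 0.3204
d₁ = [ln(200/300) + (0.049 + ½·0.37²)·0.75] / (σ√T) = (-0.4055 + 0.0881) / 0.3204 = -0.9905 → -0.99
d₂ = -0.9905 − 0.3204 = -1.3109 → -1.31
Risk-neutral Pr[S_T < K] = N(−d₂) = N(1.31) = 0.9049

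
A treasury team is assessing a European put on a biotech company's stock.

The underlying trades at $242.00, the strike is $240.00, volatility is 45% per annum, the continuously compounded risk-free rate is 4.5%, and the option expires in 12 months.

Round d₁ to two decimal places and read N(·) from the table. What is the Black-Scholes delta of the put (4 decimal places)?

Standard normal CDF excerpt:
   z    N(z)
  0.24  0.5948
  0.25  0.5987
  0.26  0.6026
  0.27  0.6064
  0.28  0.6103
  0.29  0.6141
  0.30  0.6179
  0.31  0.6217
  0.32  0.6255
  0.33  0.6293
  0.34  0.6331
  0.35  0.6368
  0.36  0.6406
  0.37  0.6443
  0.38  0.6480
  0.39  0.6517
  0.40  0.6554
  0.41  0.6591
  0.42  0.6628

T = 1;  σ√T = 0.4500
ln(S/K) + (r + σ²/2)T = ln(242/240) + (0.045 + 0.45²/2)·1 = 0.0083 + 0.1462 = 0.1545
d₁ = 0.1545 / 0.4500 = 0.3434 ⇒ 0.34
N(d₁) = N(0.34) = 0.6331
Δ_put = N(d₁) − 1 = 0.6331 − 1 = -0.3669

-0.3669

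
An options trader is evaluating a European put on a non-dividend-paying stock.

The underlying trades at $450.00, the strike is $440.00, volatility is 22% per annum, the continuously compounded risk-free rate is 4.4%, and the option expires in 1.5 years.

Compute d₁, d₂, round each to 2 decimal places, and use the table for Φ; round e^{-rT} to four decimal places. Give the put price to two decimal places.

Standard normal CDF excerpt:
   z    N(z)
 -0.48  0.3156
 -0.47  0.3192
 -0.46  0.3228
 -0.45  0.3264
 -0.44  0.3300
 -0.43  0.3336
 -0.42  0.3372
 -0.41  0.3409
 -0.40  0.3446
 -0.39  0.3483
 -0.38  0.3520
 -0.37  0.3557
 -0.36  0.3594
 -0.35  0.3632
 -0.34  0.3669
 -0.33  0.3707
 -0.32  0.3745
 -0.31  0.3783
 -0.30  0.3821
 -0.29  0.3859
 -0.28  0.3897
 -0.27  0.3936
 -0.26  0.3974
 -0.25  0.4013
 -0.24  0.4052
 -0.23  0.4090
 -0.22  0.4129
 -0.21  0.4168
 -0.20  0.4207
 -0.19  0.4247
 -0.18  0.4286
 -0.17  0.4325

$29.67

T = 1.5;  σ√T = 0.2694
d₁ = [ln(450/440) + (0.044 + ½·0.22²)·1.5] / (σ√T) = (0.0225 + 0.1023) / 0.2694 = 0.4631 ≈ 0.46
d₂ = 0.4631 − 0.2694 = 0.1936 ≈ 0.19
e^(−rT) = e^(−0.044·1.5) = 0.9361
N(−d₂) = N(-0.19) = 0.4247;  N(−d₁) = N(-0.46) = 0.3228
P = 440·0.9361·0.4247 − 450·0.3228 = 174.9271 − 145.2600 = 29.6671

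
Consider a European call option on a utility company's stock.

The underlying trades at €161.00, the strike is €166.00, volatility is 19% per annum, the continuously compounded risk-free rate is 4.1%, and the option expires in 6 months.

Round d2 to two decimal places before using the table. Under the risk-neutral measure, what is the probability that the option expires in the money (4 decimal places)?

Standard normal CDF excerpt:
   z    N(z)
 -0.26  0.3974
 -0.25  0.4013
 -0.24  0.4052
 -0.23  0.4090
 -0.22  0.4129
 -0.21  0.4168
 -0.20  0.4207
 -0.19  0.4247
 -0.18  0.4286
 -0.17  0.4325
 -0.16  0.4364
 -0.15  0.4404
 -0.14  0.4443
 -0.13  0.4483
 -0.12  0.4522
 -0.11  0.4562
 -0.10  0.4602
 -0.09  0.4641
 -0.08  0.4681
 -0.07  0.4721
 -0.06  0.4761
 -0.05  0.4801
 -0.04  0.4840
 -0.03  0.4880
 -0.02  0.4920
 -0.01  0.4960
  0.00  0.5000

0.4443

σ√T = 0.19·√0.5 = 0.1344
ln(S/K) + (r + σ²/2)T = ln(161/166) + (0.041 + 0.19²/2)·0.5 = -0.0306 + 0.0295 = -0.0011
d₁ = -0.0011 / 0.1344 = -0.0079 → -0.01
d₂ = d₁ − σ√T = -0.0079 − 0.1344 = -0.1422 → -0.14
Risk-neutral Pr[S_T > K] = N(d₂) = N(-0.14) = 0.4443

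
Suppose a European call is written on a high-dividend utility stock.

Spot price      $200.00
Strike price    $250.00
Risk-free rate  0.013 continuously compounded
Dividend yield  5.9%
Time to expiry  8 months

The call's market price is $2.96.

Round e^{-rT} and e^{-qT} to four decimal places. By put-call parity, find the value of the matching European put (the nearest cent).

e^(−qT) = e^(−0.059·0.6667) = 0.9614;  e^(−rT) = e^(−0.013·0.6667) = 0.9914
Put-call parity: C − P = S·e^(−qT) − K·e^(−rT) = 200·0.9614 − 250·0.9914 = 192.2800 − 247.8500 = -55.5700
P = C − (C − P) = 2.96 − (-55.5700) = 58.5300

$58.53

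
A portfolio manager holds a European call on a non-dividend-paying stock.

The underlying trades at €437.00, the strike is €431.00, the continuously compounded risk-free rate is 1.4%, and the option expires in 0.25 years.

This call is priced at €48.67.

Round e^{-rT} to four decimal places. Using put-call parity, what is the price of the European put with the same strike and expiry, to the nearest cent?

€41.16

e^(−rT) = e^(−0.014·0.25) = 0.9965
Put-call parity: C − P = S − K·e^(−rT) = 437 − 431·0.9965 = 437 − 429.4915 = 7.5085
P = C − (C − P) = 48.67 − (7.5085) = 41.1615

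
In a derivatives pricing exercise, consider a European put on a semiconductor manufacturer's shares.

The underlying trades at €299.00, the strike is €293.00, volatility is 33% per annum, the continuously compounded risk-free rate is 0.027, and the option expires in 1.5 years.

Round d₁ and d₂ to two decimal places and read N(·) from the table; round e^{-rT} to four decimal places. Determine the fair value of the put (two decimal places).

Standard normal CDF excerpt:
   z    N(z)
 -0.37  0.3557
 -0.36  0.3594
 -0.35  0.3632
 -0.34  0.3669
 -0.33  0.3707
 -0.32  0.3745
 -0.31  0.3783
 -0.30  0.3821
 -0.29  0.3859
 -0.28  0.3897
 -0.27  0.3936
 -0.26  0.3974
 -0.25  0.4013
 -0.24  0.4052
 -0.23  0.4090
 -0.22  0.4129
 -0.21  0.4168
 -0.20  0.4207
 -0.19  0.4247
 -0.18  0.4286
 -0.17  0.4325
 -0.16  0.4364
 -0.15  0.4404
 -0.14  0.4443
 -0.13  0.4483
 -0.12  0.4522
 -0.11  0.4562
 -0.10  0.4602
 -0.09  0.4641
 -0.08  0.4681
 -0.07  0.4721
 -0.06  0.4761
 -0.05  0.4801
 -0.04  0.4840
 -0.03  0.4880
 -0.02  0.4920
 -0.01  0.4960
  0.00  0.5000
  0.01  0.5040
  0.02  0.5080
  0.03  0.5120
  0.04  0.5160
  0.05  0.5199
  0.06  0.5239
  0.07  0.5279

T = 1.5;  σ√T = 0.4042
d₁ = [ln(299/293) + (0.027 + ½·0.33²)·1.5] / (σ√T) = (0.0203 + 0.1222) / 0.4042 = 0.3524 ⇒ 0.35
d₂ = 0.3524 − 0.4042 = -0.0517 ⇒ -0.05
exp(−rT) = exp(−0.027·1.5) = 0.9603
N(−d₂) = N(0.05) = 0.5199;  N(−d₁) = N(-0.35) = 0.3632
P = 293·0.9603·0.5199 − 299·0.3632 = 146.2832 − 108.5968 = 37.6864

€37.69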